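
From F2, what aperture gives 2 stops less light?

Aperture: f/2 → f/2.8 → f/4 — 2 stops narrower (darker).

f/4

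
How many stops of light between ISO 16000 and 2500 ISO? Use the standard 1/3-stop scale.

2 2/3 stops

16000 → 12800 → 10000 → 8000 → 6400 → 5000 → 4000 → 3200 → 2500 — count the steps: 8 third-stops = 2 2/3 stops.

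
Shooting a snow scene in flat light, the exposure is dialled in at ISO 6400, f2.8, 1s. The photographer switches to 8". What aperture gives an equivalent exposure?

f/8

Shutter speed: 1 → 2 → 4 → 8 — 3 stops longer (brighter).
Need 3 stops darker from the aperture: f/2.8 → f/4 → f/5.6 → f/8.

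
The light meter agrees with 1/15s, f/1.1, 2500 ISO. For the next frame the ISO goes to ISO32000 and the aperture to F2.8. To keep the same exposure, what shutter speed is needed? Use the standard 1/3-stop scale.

ISO: 2500 → 3200 → 4000 → 5000 → 6400 → 8000 → 10000 → 12800 → 16000 → 20000 → 25600 → 32000 — 3 2/3 stops higher (brighter).
Aperture: f/1.1 → f/1.2 → f/1.4 → f/1.6 → f/1.8 → f/2 → f/2.2 → f/2.5 → f/2.8 — 2 2/3 stops narrower (darker).
Net change so far: 1 stop brighter. Offset with the shutter speed: 1/15 → 1/20 → 1/25 → 1/30.

1/30s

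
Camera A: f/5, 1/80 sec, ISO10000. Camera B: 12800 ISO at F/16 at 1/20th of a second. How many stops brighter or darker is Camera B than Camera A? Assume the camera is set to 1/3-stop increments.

1 stop darker

Aperture: f/5 → f/5.6 → f/6.3 → f/7.1 → f/8 → f/9 → f/10 → f/11 → f/13 → f/14 → f/16 — 3 1/3 stops smaller aperture (darker).
Shutter speed: 1/80 → 1/60 → 1/50 → 1/40 → 1/30 → 1/25 → 1/20 — 2 stops slower (brighter).
ISO: 10000 → 12800 — 1/3 stop raised (brighter).
Net: −3 1/3 +2 +1/3 = −1 stop.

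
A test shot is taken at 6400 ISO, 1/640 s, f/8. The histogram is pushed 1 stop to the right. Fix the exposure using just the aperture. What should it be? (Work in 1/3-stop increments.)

f/11

Overexposed by 1 stop → need 1 stop darker.
Aperture: f/8 → f/9 → f/10 → f/11.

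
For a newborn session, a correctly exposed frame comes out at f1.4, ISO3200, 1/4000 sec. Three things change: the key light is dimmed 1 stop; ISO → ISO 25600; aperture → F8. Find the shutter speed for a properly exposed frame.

1/500s

Scene light: 1 stop darker.
ISO: 3200 → 6400 → 12800 → 25600 — 3 stops higher (brighter).
Aperture: f/1.4 → f/2 → f/2.8 → f/4 → f/5.6 → f/8 — 5 stops stopped down (darker).
Net so far: 3 stops darker. Shutter speed: 1/4000 → 1/2000 → 1/1000 → 1/500.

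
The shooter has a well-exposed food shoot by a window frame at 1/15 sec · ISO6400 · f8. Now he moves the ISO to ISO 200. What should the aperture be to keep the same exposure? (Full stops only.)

f/1.4

ISO: 6400 → 3200 → 1600 → 800 → 400 → 200 — 5 stops lower (darker).
Need 5 stops brighter from the aperture: f/8 → f/5.6 → f/4 → f/2.8 → f/2 → f/1.4.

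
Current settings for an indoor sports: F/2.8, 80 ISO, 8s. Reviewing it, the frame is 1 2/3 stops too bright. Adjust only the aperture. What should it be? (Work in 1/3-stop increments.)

Overexposed by 1 2/3 stops → need 1 2/3 stops darker.
Aperture: f/2.8 → f/3.2 → f/3.5 → f/4 → f/4.5 → f/5.

f/5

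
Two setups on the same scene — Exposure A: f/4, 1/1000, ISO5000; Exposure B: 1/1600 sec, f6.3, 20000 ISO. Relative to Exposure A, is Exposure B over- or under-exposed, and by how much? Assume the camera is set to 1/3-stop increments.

Aperture: f/4 → f/4.5 → f/5 → f/5.6 → f/6.3 — 1 1/3 stops narrower (darker).
Shutter speed: 1/1000 → 1/1250 → 1/1600 — 2/3 stop faster (darker).
ISO: 5000 → 6400 → 8000 → 10000 → 12800 → 16000 → 20000 — 2 stops higher (brighter).
Net: −1 1/3 −2/3 +2 = 0 stops.

same exposure (0 stops)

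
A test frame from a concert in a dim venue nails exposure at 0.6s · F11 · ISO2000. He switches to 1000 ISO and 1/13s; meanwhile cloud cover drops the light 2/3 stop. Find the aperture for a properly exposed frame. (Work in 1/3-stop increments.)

f/2.2

Scene light: 2/3 stop darker.
ISO: 2000 → 1600 → 1250 → 1000 — 1 stop dropped (darker).
Shutter speed: 0.6 → 0.5 → 0.4 → 0.3 → 1/4 → 1/5 → 1/6 → 1/8 → 1/10 → 1/13 — 3 stops shorter (darker).
Net so far: 4 2/3 stops darker. Aperture: f/11 → f/10 → f/9 → f/8 → f/7.1 → f/6.3 → f/5.6 → f/5 → f/4.5 → f/4 → f/3.5 → f/3.2 → f/2.8 → f/2.5 → f/2.2.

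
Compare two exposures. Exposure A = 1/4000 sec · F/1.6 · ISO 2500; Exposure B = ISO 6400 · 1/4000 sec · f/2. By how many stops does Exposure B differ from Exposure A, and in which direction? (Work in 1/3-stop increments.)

Aperture: f/1.6 → f/1.8 → f/2 — 2/3 stop stopped down (darker).
Shutter speed: unchanged.
ISO: 2500 → 3200 → 4000 → 5000 → 6400 — 1 1/3 stops raised (brighter).
Net: −2/3 +1 1/3 = +2/3 stops.

2/3 stop brighter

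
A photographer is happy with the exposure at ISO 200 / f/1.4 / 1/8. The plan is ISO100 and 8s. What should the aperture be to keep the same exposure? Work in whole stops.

ISO: 200 → 100 — 1 stop lower (darker).
Shutter speed: 1/8 → 1/4 → 1/2 → 1 → 2 → 4 → 8 — 6 stops longer (brighter).
Net change so far: 5 stops brighter. Offset with the aperture: f/1.4 → f/2 → f/2.8 → f/4 → f/5.6 → f/8.

f/8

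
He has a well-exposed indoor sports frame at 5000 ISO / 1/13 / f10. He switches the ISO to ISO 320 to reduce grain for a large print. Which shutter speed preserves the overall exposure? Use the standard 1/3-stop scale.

1.3 s

ISO: 5000 → 4000 → 3200 → 2500 → 2000 → 1600 → 1250 → 1000 → 800 → 640 → 500 → 400 → 320 — 4 stops dropped (darker).
Need 4 stops brighter from the shutter speed: 1/13 → 1/10 → 1/8 → 1/6 → 1/5 → 1/4 → 0.3 → 0.4 → 0.5 → 0.6 → 0.8 → 1 → 1.3.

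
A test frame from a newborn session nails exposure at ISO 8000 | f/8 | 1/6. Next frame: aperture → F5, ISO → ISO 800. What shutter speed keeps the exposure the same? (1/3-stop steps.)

Aperture: f/8 → f/7.1 → f/6.3 → f/5.6 → f/5 — 1 1/3 stops opened up (brighter).
ISO: 8000 → 6400 → 5000 → 4000 → 3200 → 2500 → 2000 → 1600 → 1250 → 1000 → 800 — 3 1/3 stops lower (darker).
Net change so far: 2 stops darker. Offset with the shutter speed: 1/6 → 1/5 → 1/4 → 0.3 → 0.4 → 0.5 → 0.6.

0.6 s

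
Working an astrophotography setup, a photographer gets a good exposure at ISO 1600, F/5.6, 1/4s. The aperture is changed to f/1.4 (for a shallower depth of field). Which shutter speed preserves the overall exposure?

1/60s

Aperture: f/5.6 → f/4 → f/2.8 → f/2 → f/1.4 — 4 stops wider (brighter).
Need 4 stops darker from the shutter speed: 1/4 → 1/8 → 1/15 → 1/30 → 1/60.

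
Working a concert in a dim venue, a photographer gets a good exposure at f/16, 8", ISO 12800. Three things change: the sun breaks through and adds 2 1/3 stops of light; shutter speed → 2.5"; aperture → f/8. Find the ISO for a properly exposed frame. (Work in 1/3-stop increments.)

ISO 2000

Scene light: 2 1/3 stops brighter.
Shutter speed: 8 → 6 → 5 → 4 → 3.2 → 2.5 — 1 2/3 stops shorter (darker).
Aperture: f/16 → f/14 → f/13 → f/11 → f/10 → f/9 → f/8 — 2 stops opened up (brighter).
Net so far: 2 2/3 stops brighter. ISO: 12800 → 10000 → 8000 → 6400 → 5000 → 4000 → 3200 → 2500 → 2000.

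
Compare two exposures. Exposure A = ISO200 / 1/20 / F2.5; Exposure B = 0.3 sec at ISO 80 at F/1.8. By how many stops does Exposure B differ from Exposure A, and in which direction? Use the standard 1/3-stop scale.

2 1/3 stops brighter

Aperture: f/2.5 → f/2.2 → f/2 → f/1.8 — 1 stop larger aperture (brighter).
Shutter speed: 1/20 → 1/15 → 1/13 → 1/10 → 1/8 → 1/6 → 1/5 → 1/4 → 0.3 — 2 2/3 stops slower (brighter).
ISO: 200 → 160 → 125 → 100 → 80 — 1 1/3 stops dropped (darker).
Net: +1 +2 2/3 −1 1/3 = +2 1/3 stops.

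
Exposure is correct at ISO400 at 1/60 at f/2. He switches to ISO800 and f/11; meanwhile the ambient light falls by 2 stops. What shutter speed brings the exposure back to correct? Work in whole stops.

Scene light: 2 stops darker.
ISO: 400 → 800 — 1 stop higher (brighter).
Aperture: f/2 → f/2.8 → f/4 → f/5.6 → f/8 → f/11 — 5 stops narrower (darker).
Net so far: 6 stops darker. Shutter speed: 1/60 → 1/30 → 1/15 → 1/8 → 1/4 → 1/2 → 1.

1 s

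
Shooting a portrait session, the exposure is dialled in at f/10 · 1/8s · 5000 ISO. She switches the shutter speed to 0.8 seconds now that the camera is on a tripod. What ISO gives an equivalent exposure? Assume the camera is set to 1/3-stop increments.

Shutter speed: 1/8 → 1/6 → 1/5 → 1/4 → 0.3 → 0.4 → 0.5 → 0.6 → 0.8 — 2 2/3 stops slower (brighter).
Need 2 2/3 stops darker from the ISO: 5000 → 4000 → 3200 → 2500 → 2000 → 1600 → 1250 → 1000 → 800.

ISO 800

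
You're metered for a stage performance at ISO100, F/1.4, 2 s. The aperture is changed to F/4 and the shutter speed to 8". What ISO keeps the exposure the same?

Aperture: f/1.4 → f/2 → f/2.8 → f/4 — 3 stops stopped down (darker).
Shutter speed: 2 → 4 → 8 — 2 stops longer (brighter).
Net change so far: 1 stop darker. Offset with the ISO: 100 → 200.

ISO 200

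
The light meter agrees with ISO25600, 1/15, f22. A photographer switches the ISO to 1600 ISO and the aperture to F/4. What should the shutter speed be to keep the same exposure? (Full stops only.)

1/30s

ISO: 25600 → 12800 → 6400 → 3200 → 1600 — 4 stops lower (darker).
Aperture: f/22 → f/16 → f/11 → f/8 → f/5.6 → f/4 — 5 stops wider (brighter).
Net change so far: 1 stop brighter. Offset with the shutter speed: 1/15 → 1/30.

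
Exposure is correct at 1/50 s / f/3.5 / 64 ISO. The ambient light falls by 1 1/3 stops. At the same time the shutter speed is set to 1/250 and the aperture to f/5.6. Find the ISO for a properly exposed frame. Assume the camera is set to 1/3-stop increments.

Scene light: 1 1/3 stops darker.
Shutter speed: 1/50 → 1/60 → 1/80 → 1/100 → 1/125 → 1/160 → 1/200 → 1/250 — 2 1/3 stops faster (darker).
Aperture: f/3.5 → f/4 → f/4.5 → f/5 → f/5.6 — 1 1/3 stops smaller aperture (darker).
Net so far: 5 stops darker. ISO: 64 → 80 → 100 → 125 → 160 → 200 → 250 → 320 → 400 → 500 → 640 → 800 → 1000 → 1250 → 1600 → 2000.

ISO 2000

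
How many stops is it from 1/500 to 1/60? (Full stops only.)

3 stops

1/500 → 1/250 → 1/125 → 1/60 — count the steps: 3 stops.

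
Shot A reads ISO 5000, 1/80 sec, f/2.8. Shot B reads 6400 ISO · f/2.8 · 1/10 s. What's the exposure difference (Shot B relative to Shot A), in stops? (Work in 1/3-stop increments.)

Aperture: unchanged.
Shutter speed: 1/80 → 1/60 → 1/50 → 1/40 → 1/30 → 1/25 → 1/20 → 1/15 → 1/13 → 1/10 — 3 stops slower (brighter).
ISO: 5000 → 6400 — 1/3 stop raised (brighter).
Net: +3 +1/3 = +3 1/3 stops.

3 1/3 stops brighter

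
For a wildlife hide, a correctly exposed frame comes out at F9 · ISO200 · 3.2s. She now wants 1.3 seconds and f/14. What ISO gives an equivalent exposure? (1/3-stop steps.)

ISO 1250

Shutter speed: 3.2 → 2.5 → 2 → 1.6 → 1.3 — 1 1/3 stops faster (darker).
Aperture: f/9 → f/10 → f/11 → f/13 → f/14 — 1 1/3 stops smaller aperture (darker).
Net change so far: 2 2/3 stops darker. Offset with the ISO: 200 → 250 → 320 → 400 → 500 → 640 → 800 → 1000 → 1250.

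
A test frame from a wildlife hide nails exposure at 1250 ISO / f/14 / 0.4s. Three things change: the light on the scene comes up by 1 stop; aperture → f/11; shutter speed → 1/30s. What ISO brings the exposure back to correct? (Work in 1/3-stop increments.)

Scene light: 1 stop brighter.
Aperture: f/14 → f/13 → f/11 — 2/3 stop opened up (brighter).
Shutter speed: 0.4 → 0.3 → 1/4 → 1/5 → 1/6 → 1/8 → 1/10 → 1/13 → 1/15 → 1/20 → 1/25 → 1/30 — 3 2/3 stops shorter (darker).
Net so far: 2 stops darker. ISO: 1250 → 1600 → 2000 → 2500 → 3200 → 4000 → 5000.

ISO 5000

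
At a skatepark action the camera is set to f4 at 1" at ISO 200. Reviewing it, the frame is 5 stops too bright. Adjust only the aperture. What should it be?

Overexposed by 5 stops → need 5 stops darker.
Aperture: f/4 → f/5.6 → f/8 → f/11 → f/16 → f/22.

f/22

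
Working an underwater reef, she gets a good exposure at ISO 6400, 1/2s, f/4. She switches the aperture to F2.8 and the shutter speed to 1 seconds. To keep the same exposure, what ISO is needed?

Aperture: f/4 → f/2.8 — 1 stop wider (brighter).
Shutter speed: 1/2 → 1 — 1 stop longer (brighter).
Net change so far: 2 stops brighter. Offset with the ISO: 6400 → 3200 → 1600.

ISO 1600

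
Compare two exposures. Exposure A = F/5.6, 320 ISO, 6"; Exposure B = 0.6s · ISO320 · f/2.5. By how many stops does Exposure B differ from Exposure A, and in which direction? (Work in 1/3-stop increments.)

1 stop darker

Aperture: f/5.6 → f/5 → f/4.5 → f/4 → f/3.5 → f/3.2 → f/2.8 → f/2.5 — 2 1/3 stops wider (brighter).
Shutter speed: 6 → 5 → 4 → 3.2 → 2.5 → 2 → 1.6 → 1.3 → 1 → 0.8 → 0.6 — 3 1/3 stops faster (darker).
ISO: unchanged.
Net: +2 1/3 −3 1/3 = −1 stop.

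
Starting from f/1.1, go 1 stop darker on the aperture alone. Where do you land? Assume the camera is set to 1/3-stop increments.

f/1.6

Aperture: f/1.1 → f/1.2 → f/1.4 → f/1.6 — 1 stop narrower (darker).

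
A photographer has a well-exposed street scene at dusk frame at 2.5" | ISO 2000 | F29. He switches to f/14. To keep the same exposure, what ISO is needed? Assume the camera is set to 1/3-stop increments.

ISO 500

Aperture: f/29 → f/25 → f/22 → f/20 → f/18 → f/16 → f/14 — 2 stops opened up (brighter).
Need 2 stops darker from the ISO: 2000 → 1600 → 1250 → 1000 → 800 → 640 → 500.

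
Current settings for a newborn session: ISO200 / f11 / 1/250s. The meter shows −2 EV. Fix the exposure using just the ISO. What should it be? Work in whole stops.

Underexposed by 2 stops → need 2 stops brighter.
ISO: 200 → 400 → 800.

ISO 800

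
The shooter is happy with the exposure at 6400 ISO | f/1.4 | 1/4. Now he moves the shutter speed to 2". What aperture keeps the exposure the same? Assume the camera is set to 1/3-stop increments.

f/4

Shutter speed: 1/4 → 0.3 → 0.4 → 0.5 → 0.6 → 0.8 → 1 → 1.3 → 1.6 → 2 — 3 stops longer (brighter).
Need 3 stops darker from the aperture: f/1.4 → f/1.6 → f/1.8 → f/2 → f/2.2 → f/2.5 → f/2.8 → f/3.2 → f/3.5 → f/4.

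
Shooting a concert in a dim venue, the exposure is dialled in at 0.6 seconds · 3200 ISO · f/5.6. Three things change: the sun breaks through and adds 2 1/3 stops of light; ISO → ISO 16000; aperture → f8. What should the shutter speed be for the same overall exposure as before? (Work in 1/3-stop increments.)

1/20s

Scene light: 2 1/3 stops brighter.
ISO: 3200 → 4000 → 5000 → 6400 → 8000 → 10000 → 12800 → 16000 — 2 1/3 stops raised (brighter).
Aperture: f/5.6 → f/6.3 → f/7.1 → f/8 — 1 stop narrower (darker).
Net so far: 3 2/3 stops brighter. Shutter speed: 0.6 → 0.5 → 0.4 → 0.3 → 1/4 → 1/5 → 1/6 → 1/8 → 1/10 → 1/13 → 1/15 → 1/20.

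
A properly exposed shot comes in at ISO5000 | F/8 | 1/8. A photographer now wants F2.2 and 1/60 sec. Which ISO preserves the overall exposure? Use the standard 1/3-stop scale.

ISO 3200

Aperture: f/8 → f/7.1 → f/6.3 → f/5.6 → f/5 → f/4.5 → f/4 → f/3.5 → f/3.2 → f/2.8 → f/2.5 → f/2.2 — 3 2/3 stops opened up (brighter).
Shutter speed: 1/8 → 1/10 → 1/13 → 1/15 → 1/20 → 1/25 → 1/30 → 1/40 → 1/50 → 1/60 — 3 stops faster (darker).
Net change so far: 2/3 stop brighter. Offset with the ISO: 5000 → 4000 → 3200.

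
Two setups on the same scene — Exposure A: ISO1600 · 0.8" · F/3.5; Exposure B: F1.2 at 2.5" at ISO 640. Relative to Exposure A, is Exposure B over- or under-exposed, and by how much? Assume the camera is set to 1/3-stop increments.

3 1/3 stops brighter

Aperture: f/3.5 → f/3.2 → f/2.8 → f/2.5 → f/2.2 → f/2 → f/1.8 → f/1.6 → f/1.4 → f/1.2 — 3 stops opened up (brighter).
Shutter speed: 0.8 → 1 → 1.3 → 1.6 → 2 → 2.5 — 1 2/3 stops longer (brighter).
ISO: 1600 → 1250 → 1000 → 800 → 640 — 1 1/3 stops lower (darker).
Net: +3 +1 2/3 −1 1/3 = +3 1/3 stops.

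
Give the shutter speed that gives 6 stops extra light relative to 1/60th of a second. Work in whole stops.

1 s

Shutter speed: 1/60 → 1/30 → 1/15 → 1/8 → 1/4 → 1/2 → 1 — 6 stops slower (brighter).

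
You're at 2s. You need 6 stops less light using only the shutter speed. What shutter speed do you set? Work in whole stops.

Shutter speed: 2 → 1 → 1/2 → 1/4 → 1/8 → 1/15 → 1/30 — 6 stops shorter (darker).

1/30s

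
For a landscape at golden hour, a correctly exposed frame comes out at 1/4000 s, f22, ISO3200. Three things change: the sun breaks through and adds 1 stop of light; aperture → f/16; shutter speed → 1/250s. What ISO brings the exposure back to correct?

ISO 50

Scene light: 1 stop brighter.
Aperture: f/22 → f/16 — 1 stop wider (brighter).
Shutter speed: 1/4000 → 1/2000 → 1/1000 → 1/500 → 1/250 — 4 stops slower (brighter).
Net so far: 6 stops brighter. ISO: 3200 → 1600 → 800 → 400 → 200 → 100 → 50.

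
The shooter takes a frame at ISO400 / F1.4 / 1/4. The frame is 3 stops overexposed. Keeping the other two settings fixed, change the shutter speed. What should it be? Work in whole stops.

1/30s

Overexposed by 3 stops → need 3 stops darker.
Shutter speed: 1/4 → 1/8 → 1/15 → 1/30.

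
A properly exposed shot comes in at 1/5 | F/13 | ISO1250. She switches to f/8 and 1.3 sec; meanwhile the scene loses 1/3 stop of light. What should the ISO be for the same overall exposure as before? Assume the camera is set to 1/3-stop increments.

ISO 100

Scene light: 1/3 stop darker.
Aperture: f/13 → f/11 → f/10 → f/9 → f/8 — 1 1/3 stops opened up (brighter).
Shutter speed: 1/5 → 1/4 → 0.3 → 0.4 → 0.5 → 0.6 → 0.8 → 1 → 1.3 — 2 2/3 stops slower (brighter).
Net so far: 3 2/3 stops brighter. ISO: 1250 → 1000 → 800 → 640 → 500 → 400 → 320 → 250 → 200 → 160 → 125 → 100.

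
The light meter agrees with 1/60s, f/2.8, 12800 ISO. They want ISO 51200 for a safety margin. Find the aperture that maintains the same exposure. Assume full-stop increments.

f/5.6

ISO: 12800 → 25600 → 51200 — 2 stops higher (brighter).
Need 2 stops darker from the aperture: f/2.8 → f/4 → f/5.6.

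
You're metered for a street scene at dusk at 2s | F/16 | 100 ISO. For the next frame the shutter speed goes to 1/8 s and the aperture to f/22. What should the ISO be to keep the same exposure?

ISO 3200

Shutter speed: 2 → 1 → 1/2 → 1/4 → 1/8 — 4 stops faster (darker).
Aperture: f/16 → f/22 — 1 stop smaller aperture (darker).
Net change so far: 5 stops darker. Offset with the ISO: 100 → 200 → 400 → 800 → 1600 → 3200.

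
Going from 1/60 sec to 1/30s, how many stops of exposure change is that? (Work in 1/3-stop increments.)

1/60 → 1/50 → 1/40 → 1/30 — count the steps: 3 third-stops = 1 stop.

1 stop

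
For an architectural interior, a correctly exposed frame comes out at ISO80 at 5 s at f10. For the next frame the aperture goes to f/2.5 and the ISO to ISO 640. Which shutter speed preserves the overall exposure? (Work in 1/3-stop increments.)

1/25s

Aperture: f/10 → f/9 → f/8 → f/7.1 → f/6.3 → f/5.6 → f/5 → f/4.5 → f/4 → f/3.5 → f/3.2 → f/2.8 → f/2.5 — 4 stops larger aperture (brighter).
ISO: 80 → 100 → 125 → 160 → 200 → 250 → 320 → 400 → 500 → 640 — 3 stops higher (brighter).
Net change so far: 7 stops brighter. Offset with the shutter speed: 5 → 4 → 3.2 → 2.5 → 2 → 1.6 → 1.3 → 1 → 0.8 → 0.6 → 0.5 → 0.4 → 0.3 → 1/4 → 1/5 → 1/6 → 1/8 → 1/10 → 1/13 → 1/15 → 1/20 → 1/25.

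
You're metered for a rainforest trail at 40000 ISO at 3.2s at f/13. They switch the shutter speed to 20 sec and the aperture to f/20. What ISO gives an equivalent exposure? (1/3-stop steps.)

ISO 16000

Shutter speed: 3.2 → 4 → 5 → 6 → 8 → 10 → 13 → 15 → 20 — 2 2/3 stops longer (brighter).
Aperture: f/13 → f/14 → f/16 → f/18 → f/20 — 1 1/3 stops narrower (darker).
Net change so far: 1 1/3 stops brighter. Offset with the ISO: 40000 → 32000 → 25600 → 20000 → 16000.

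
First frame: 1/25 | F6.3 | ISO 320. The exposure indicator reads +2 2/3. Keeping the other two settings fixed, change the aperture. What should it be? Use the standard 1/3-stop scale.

f/16

Overexposed by 2 2/3 stops → need 2 2/3 stops darker.
Aperture: f/6.3 → f/7.1 → f/8 → f/9 → f/10 → f/11 → f/13 → f/14 → f/16.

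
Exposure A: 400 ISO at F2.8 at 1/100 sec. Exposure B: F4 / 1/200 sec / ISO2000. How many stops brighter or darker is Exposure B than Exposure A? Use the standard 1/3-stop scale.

Aperture: f/2.8 → f/3.2 → f/3.5 → f/4 — 1 stop stopped down (darker).
Shutter speed: 1/100 → 1/125 → 1/160 → 1/200 — 1 stop faster (darker).
ISO: 400 → 500 → 640 → 800 → 1000 → 1250 → 1600 → 2000 — 2 1/3 stops raised (brighter).
Net: −1 −1 +2 1/3 = +1/3 stops.

1/3 stop brighter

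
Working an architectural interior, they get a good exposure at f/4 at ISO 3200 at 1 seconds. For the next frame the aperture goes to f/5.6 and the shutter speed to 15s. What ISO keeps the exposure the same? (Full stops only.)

ISO 400

Aperture: f/4 → f/5.6 — 1 stop stopped down (darker).
Shutter speed: 1 → 2 → 4 → 8 → 15 — 4 stops longer (brighter).
Net change so far: 3 stops brighter. Offset with the ISO: 3200 → 1600 → 800 → 400.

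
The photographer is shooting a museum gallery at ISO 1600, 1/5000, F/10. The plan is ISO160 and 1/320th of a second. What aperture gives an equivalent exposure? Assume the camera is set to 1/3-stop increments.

ISO: 1600 → 1250 → 1000 → 800 → 640 → 500 → 400 → 320 → 250 → 200 → 160 — 3 1/3 stops dropped (darker).
Shutter speed: 1/5000 → 1/4000 → 1/3200 → 1/2500 → 1/2000 → 1/1600 → 1/1250 → 1/1000 → 1/800 → 1/640 → 1/500 → 1/400 → 1/320 — 4 stops slower (brighter).
Net change so far: 2/3 stop brighter. Offset with the aperture: f/10 → f/11 → f/13.

f/13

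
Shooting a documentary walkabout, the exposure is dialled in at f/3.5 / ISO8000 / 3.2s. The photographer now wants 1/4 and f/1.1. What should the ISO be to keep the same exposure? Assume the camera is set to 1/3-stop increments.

ISO 10000

Shutter speed: 3.2 → 2.5 → 2 → 1.6 → 1.3 → 1 → 0.8 → 0.6 → 0.5 → 0.4 → 0.3 → 1/4 — 3 2/3 stops shorter (darker).
Aperture: f/3.5 → f/3.2 → f/2.8 → f/2.5 → f/2.2 → f/2 → f/1.8 → f/1.6 → f/1.4 → f/1.2 → f/1.1 — 3 1/3 stops opened up (brighter).
Net change so far: 1/3 stop darker. Offset with the ISO: 8000 → 10000.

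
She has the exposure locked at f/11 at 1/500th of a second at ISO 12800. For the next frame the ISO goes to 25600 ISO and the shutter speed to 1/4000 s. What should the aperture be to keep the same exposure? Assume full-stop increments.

ISO: 12800 → 25600 — 1 stop raised (brighter).
Shutter speed: 1/500 → 1/1000 → 1/2000 → 1/4000 — 3 stops faster (darker).
Net change so far: 2 stops darker. Offset with the aperture: f/11 → f/8 → f/5.6.

f/5.6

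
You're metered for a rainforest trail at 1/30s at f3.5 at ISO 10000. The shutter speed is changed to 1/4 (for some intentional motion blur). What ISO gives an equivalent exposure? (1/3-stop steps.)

ISO 1250

Shutter speed: 1/30 → 1/25 → 1/20 → 1/15 → 1/13 → 1/10 → 1/8 → 1/6 → 1/5 → 1/4 — 3 stops longer (brighter).
Need 3 stops darker from the ISO: 10000 → 8000 → 6400 → 5000 → 4000 → 3200 → 2500 → 2000 → 1600 → 1250.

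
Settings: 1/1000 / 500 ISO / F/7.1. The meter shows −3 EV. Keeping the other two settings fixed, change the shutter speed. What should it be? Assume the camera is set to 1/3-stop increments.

1/125s

Underexposed by 3 stops → need 3 stops brighter.
Shutter speed: 1/1000 → 1/800 → 1/640 → 1/500 → 1/400 → 1/320 → 1/250 → 1/200 → 1/160 → 1/125.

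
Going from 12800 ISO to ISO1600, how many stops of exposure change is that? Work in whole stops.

12800 → 6400 → 3200 → 1600 — count the steps: 3 stops.

3 stops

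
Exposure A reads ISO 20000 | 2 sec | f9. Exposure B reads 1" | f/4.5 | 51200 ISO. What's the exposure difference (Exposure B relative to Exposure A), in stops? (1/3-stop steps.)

2 1/3 stops brighter

Aperture: f/9 → f/8 → f/7.1 → f/6.3 → f/5.6 → f/5 → f/4.5 — 2 stops wider (brighter).
Shutter speed: 2 → 1.6 → 1.3 → 1 — 1 stop faster (darker).
ISO: 20000 → 25600 → 32000 → 40000 → 51200 — 1 1/3 stops higher (brighter).
Net: +2 −1 +1 1/3 = +2 1/3 stops.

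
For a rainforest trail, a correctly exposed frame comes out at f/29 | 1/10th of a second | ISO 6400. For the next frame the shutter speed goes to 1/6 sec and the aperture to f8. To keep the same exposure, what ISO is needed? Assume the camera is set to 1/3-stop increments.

Shutter speed: 1/10 → 1/8 → 1/6 — 2/3 stop slower (brighter).
Aperture: f/29 → f/25 → f/22 → f/20 → f/18 → f/16 → f/14 → f/13 → f/11 → f/10 → f/9 → f/8 — 3 2/3 stops larger aperture (brighter).
Net change so far: 4 1/3 stops brighter. Offset with the ISO: 6400 → 5000 → 4000 → 3200 → 2500 → 2000 → 1600 → 1250 → 1000 → 800 → 640 → 500 → 400 → 320.

ISO 320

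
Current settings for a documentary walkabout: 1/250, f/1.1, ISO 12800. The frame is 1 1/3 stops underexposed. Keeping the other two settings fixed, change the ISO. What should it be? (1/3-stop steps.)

Underexposed by 1 1/3 stops → need 1 1/3 stops brighter.
ISO: 12800 → 16000 → 20000 → 25600 → 32000.

ISO 32000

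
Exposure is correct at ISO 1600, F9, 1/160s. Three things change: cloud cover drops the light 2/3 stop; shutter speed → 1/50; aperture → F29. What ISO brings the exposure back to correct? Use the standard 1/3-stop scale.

ISO 8000

Scene light: 2/3 stop darker.
Shutter speed: 1/160 → 1/125 → 1/100 → 1/80 → 1/60 → 1/50 — 1 2/3 stops slower (brighter).
Aperture: f/9 → f/10 → f/11 → f/13 → f/14 → f/16 → f/18 → f/20 → f/22 → f/25 → f/29 — 3 1/3 stops narrower (darker).
Net so far: 2 1/3 stops darker. ISO: 1600 → 2000 → 2500 → 3200 → 4000 → 5000 → 6400 → 8000.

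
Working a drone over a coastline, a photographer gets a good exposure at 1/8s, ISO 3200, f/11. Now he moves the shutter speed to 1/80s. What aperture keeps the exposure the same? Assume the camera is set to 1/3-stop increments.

f/3.5

Shutter speed: 1/8 → 1/10 → 1/13 → 1/15 → 1/20 → 1/25 → 1/30 → 1/40 → 1/50 → 1/60 → 1/80 — 3 1/3 stops faster (darker).
Need 3 1/3 stops brighter from the aperture: f/11 → f/10 → f/9 → f/8 → f/7.1 → f/6.3 → f/5.6 → f/5 → f/4.5 → f/4 → f/3.5.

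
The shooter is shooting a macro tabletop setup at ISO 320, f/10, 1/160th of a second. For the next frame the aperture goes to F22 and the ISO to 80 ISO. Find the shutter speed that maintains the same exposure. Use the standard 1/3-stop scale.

1/8s

Aperture: f/10 → f/11 → f/13 → f/14 → f/16 → f/18 → f/20 → f/22 — 2 1/3 stops narrower (darker).
ISO: 320 → 250 → 200 → 160 → 125 → 100 → 80 — 2 stops lower (darker).
Net change so far: 4 1/3 stops darker. Offset with the shutter speed: 1/160 → 1/125 → 1/100 → 1/80 → 1/60 → 1/50 → 1/40 → 1/30 → 1/25 → 1/20 → 1/15 → 1/13 → 1/10 → 1/8.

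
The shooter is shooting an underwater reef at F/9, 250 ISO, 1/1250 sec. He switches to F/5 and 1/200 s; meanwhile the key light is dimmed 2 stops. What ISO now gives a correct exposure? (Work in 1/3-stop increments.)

ISO 50

Scene light: 2 stops darker.
Aperture: f/9 → f/8 → f/7.1 → f/6.3 → f/5.6 → f/5 — 1 2/3 stops wider (brighter).
Shutter speed: 1/1250 → 1/1000 → 1/800 → 1/640 → 1/500 → 1/400 → 1/320 → 1/250 → 1/200 — 2 2/3 stops longer (brighter).
Net so far: 2 1/3 stops brighter. ISO: 250 → 200 → 160 → 125 → 100 → 80 → 64 → 50.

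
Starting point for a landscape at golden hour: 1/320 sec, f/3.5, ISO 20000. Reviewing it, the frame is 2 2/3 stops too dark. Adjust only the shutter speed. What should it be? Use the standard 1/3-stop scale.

1/50s

Underexposed by 2 2/3 stops → need 2 2/3 stops brighter.
Shutter speed: 1/320 → 1/250 → 1/200 → 1/160 → 1/125 → 1/100 → 1/80 → 1/60 → 1/50.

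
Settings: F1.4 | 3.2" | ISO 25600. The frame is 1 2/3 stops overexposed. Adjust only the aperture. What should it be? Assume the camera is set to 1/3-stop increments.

f/2.5

Overexposed by 1 2/3 stops → need 1 2/3 stops darker.
Aperture: f/1.4 → f/1.6 → f/1.8 → f/2 → f/2.2 → f/2.5.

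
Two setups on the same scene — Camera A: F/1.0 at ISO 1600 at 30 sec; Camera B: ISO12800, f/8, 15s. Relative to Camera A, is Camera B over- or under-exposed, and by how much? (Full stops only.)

4 stops darker

Aperture: f/1.0 → f/1.4 → f/2 → f/2.8 → f/4 → f/5.6 → f/8 — 6 stops smaller aperture (darker).
Shutter speed: 30 → 15 — 1 stop faster (darker).
ISO: 1600 → 3200 → 6400 → 12800 — 3 stops higher (brighter).
Net: −6 −1 +3 = −4 stops.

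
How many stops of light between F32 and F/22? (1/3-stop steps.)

f/32 → f/29 → f/25 → f/22 — count the steps: 3 third-stops = 1 stop.

1 stop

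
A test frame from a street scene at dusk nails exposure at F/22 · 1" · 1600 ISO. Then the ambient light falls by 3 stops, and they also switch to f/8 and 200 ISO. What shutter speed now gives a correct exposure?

8 s

Scene light: 3 stops darker.
Aperture: f/22 → f/16 → f/11 → f/8 — 3 stops larger aperture (brighter).
ISO: 1600 → 800 → 400 → 200 — 3 stops dropped (darker).
Net so far: 3 stops darker. Shutter speed: 1 → 2 → 4 → 8.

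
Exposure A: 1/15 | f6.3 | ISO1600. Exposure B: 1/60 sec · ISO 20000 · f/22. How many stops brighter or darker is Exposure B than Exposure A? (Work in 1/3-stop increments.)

2 stops darker

Aperture: f/6.3 → f/7.1 → f/8 → f/9 → f/10 → f/11 → f/13 → f/14 → f/16 → f/18 → f/20 → f/22 — 3 2/3 stops smaller aperture (darker).
Shutter speed: 1/15 → 1/20 → 1/25 → 1/30 → 1/40 → 1/50 → 1/60 — 2 stops faster (darker).
ISO: 1600 → 2000 → 2500 → 3200 → 4000 → 5000 → 6400 → 8000 → 10000 → 12800 → 16000 → 20000 — 3 2/3 stops higher (brighter).
Net: −3 2/3 −2 +3 2/3 = −2 stops.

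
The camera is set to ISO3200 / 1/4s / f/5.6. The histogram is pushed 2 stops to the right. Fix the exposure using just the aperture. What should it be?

Overexposed by 2 stops → need 2 stops darker.
Aperture: f/5.6 → f/8 → f/11.

f/11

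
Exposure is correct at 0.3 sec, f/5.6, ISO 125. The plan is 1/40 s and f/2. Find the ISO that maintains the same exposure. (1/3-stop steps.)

ISO 200

Shutter speed: 0.3 → 1/4 → 1/5 → 1/6 → 1/8 → 1/10 → 1/13 → 1/15 → 1/20 → 1/25 → 1/30 → 1/40 — 3 2/3 stops shorter (darker).
Aperture: f/5.6 → f/5 → f/4.5 → f/4 → f/3.5 → f/3.2 → f/2.8 → f/2.5 → f/2.2 → f/2 — 3 stops wider (brighter).
Net change so far: 2/3 stop darker. Offset with the ISO: 125 → 160 → 200.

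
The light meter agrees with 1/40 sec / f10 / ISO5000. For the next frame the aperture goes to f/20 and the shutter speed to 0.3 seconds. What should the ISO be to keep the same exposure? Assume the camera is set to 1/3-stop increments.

Aperture: f/10 → f/11 → f/13 → f/14 → f/16 → f/18 → f/20 — 2 stops smaller aperture (darker).
Shutter speed: 1/40 → 1/30 → 1/25 → 1/20 → 1/15 → 1/13 → 1/10 → 1/8 → 1/6 → 1/5 → 1/4 → 0.3 — 3 2/3 stops longer (brighter).
Net change so far: 1 2/3 stops brighter. Offset with the ISO: 5000 → 4000 → 3200 → 2500 → 2000 → 1600.

ISO 1600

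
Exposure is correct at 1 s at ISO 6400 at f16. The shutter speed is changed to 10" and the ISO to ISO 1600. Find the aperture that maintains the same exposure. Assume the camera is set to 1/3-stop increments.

Shutter speed: 1 → 1.3 → 1.6 → 2 → 2.5 → 3.2 → 4 → 5 → 6 → 8 → 10 — 3 1/3 stops slower (brighter).
ISO: 6400 → 5000 → 4000 → 3200 → 2500 → 2000 → 1600 — 2 stops dropped (darker).
Net change so far: 1 1/3 stops brighter. Offset with the aperture: f/16 → f/18 → f/20 → f/22 → f/25.

f/25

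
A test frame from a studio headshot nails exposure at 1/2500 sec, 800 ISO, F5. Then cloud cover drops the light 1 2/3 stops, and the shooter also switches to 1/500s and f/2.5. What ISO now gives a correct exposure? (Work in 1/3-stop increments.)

Scene light: 1 2/3 stops darker.
Shutter speed: 1/2500 → 1/2000 → 1/1600 → 1/1250 → 1/1000 → 1/800 → 1/640 → 1/500 — 2 1/3 stops longer (brighter).
Aperture: f/5 → f/4.5 → f/4 → f/3.5 → f/3.2 → f/2.8 → f/2.5 — 2 stops larger aperture (brighter).
Net so far: 2 2/3 stops brighter. ISO: 800 → 640 → 500 → 400 → 320 → 250 → 200 → 160 → 125.

ISO 125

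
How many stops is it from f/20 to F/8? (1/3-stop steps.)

f/20 → f/18 → f/16 → f/14 → f/13 → f/11 → f/10 → f/9 → f/8 — count the steps: 8 third-stops = 2 2/3 stops.

2 2/3 stops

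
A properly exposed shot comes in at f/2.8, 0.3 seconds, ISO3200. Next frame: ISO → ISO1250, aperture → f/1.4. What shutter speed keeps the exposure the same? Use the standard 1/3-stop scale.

ISO: 3200 → 2500 → 2000 → 1600 → 1250 — 1 1/3 stops lower (darker).
Aperture: f/2.8 → f/2.5 → f/2.2 → f/2 → f/1.8 → f/1.6 → f/1.4 — 2 stops larger aperture (brighter).
Net change so far: 2/3 stop brighter. Offset with the shutter speed: 0.3 → 1/4 → 1/5.

1/5s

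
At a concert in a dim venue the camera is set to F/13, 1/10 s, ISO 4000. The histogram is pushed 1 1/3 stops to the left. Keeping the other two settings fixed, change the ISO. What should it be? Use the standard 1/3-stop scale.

ISO 10000

Underexposed by 1 1/3 stops → need 1 1/3 stops brighter.
ISO: 4000 → 5000 → 6400 → 8000 → 10000.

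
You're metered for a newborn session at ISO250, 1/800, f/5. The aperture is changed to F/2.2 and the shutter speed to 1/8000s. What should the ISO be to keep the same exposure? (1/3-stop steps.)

ISO 500

Aperture: f/5 → f/4.5 → f/4 → f/3.5 → f/3.2 → f/2.8 → f/2.5 → f/2.2 — 2 1/3 stops wider (brighter).
Shutter speed: 1/800 → 1/1000 → 1/1250 → 1/1600 → 1/2000 → 1/2500 → 1/3200 → 1/4000 → 1/5000 → 1/6400 → 1/8000 — 3 1/3 stops faster (darker).
Net change so far: 1 stop darker. Offset with the ISO: 250 → 320 → 400 → 500.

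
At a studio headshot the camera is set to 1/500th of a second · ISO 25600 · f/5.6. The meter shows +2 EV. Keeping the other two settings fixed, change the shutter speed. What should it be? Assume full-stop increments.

1/2000s

Overexposed by 2 stops → need 2 stops darker.
Shutter speed: 1/500 → 1/1000 → 1/2000.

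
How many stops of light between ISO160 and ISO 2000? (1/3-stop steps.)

160 → 200 → 250 → 320 → 400 → 500 → 640 → 800 → 1000 → 1250 → 1600 → 2000 — count the steps: 11 third-stops = 3 2/3 stops.

3 2/3 stops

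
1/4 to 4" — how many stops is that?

1/4 → 1/2 → 1 → 2 → 4 — count the steps: 4 stops.

4 stops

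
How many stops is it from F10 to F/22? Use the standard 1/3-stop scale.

2 1/3 stops

f/10 → f/11 → f/13 → f/14 → f/16 → f/18 → f/20 → f/22 — count the steps: 7 third-stops = 2 1/3 stops.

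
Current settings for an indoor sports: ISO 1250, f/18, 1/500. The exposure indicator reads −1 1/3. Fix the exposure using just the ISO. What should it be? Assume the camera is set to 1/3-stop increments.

Underexposed by 1 1/3 stops → need 1 1/3 stops brighter.
ISO: 1250 → 1600 → 2000 → 2500 → 3200.

ISO 3200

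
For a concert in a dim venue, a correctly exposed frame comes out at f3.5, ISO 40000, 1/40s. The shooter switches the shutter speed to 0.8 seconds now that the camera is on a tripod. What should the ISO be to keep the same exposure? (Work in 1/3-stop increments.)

Shutter speed: 1/40 → 1/30 → 1/25 → 1/20 → 1/15 → 1/13 → 1/10 → 1/8 → 1/6 → 1/5 → 1/4 → 0.3 → 0.4 → 0.5 → 0.6 → 0.8 — 5 stops slower (brighter).
Need 5 stops darker from the ISO: 40000 → 32000 → 25600 → 20000 → 16000 → 12800 → 10000 → 8000 → 6400 → 5000 → 4000 → 3200 → 2500 → 2000 → 1600 → 1250.

ISO 1250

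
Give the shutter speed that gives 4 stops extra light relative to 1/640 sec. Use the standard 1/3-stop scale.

Shutter speed: 1/640 → 1/500 → 1/400 → 1/320 → 1/250 → 1/200 → 1/160 → 1/125 → 1/100 → 1/80 → 1/60 → 1/50 → 1/40 — 4 stops longer (brighter).

1/40s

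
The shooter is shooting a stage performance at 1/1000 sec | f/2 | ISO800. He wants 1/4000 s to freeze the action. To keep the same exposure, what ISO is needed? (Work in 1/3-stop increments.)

Shutter speed: 1/1000 → 1/1250 → 1/1600 → 1/2000 → 1/2500 → 1/3200 → 1/4000 — 2 stops shorter (darker).
Need 2 stops brighter from the ISO: 800 → 1000 → 1250 → 1600 → 2000 → 2500 → 3200.

ISO 3200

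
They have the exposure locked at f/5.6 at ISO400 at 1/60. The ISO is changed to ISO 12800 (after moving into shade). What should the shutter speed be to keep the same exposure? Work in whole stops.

1/2000s

ISO: 400 → 800 → 1600 → 3200 → 6400 → 12800 — 5 stops raised (brighter).
Need 5 stops darker from the shutter speed: 1/60 → 1/125 → 1/250 → 1/500 → 1/1000 → 1/2000.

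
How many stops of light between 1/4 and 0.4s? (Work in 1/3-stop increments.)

1/4 → 0.3 → 0.4 — count the steps: 2 third-stops = 2/3 stop.

2/3 stop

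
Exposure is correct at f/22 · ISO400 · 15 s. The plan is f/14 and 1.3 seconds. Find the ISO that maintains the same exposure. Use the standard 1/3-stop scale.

ISO 2000

Aperture: f/22 → f/20 → f/18 → f/16 → f/14 — 1 1/3 stops opened up (brighter).
Shutter speed: 15 → 13 → 10 → 8 → 6 → 5 → 4 → 3.2 → 2.5 → 2 → 1.6 → 1.3 — 3 2/3 stops shorter (darker).
Net change so far: 2 1/3 stops darker. Offset with the ISO: 400 → 500 → 640 → 800 → 1000 → 1250 → 1600 → 2000.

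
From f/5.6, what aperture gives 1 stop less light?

Aperture: f/5.6 → f/8 — 1 stop stopped down (darker).

f/8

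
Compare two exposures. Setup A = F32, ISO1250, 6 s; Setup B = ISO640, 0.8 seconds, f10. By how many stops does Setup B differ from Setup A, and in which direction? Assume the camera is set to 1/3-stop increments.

2/3 stop darker

Aperture: f/32 → f/29 → f/25 → f/22 → f/20 → f/18 → f/16 → f/14 → f/13 → f/11 → f/10 — 3 1/3 stops wider (brighter).
Shutter speed: 6 → 5 → 4 → 3.2 → 2.5 → 2 → 1.6 → 1.3 → 1 → 0.8 — 3 stops shorter (darker).
ISO: 1250 → 1000 → 800 → 640 — 1 stop dropped (darker).
Net: +3 1/3 −3 −1 = −2/3 stops.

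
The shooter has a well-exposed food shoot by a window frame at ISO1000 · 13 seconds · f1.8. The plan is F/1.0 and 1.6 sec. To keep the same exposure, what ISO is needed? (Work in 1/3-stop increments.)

Aperture: f/1.8 → f/1.6 → f/1.4 → f/1.2 → f/1.1 → f/1.0 — 1 2/3 stops wider (brighter).
Shutter speed: 13 → 10 → 8 → 6 → 5 → 4 → 3.2 → 2.5 → 2 → 1.6 — 3 stops shorter (darker).
Net change so far: 1 1/3 stops darker. Offset with the ISO: 1000 → 1250 → 1600 → 2000 → 2500.

ISO 2500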